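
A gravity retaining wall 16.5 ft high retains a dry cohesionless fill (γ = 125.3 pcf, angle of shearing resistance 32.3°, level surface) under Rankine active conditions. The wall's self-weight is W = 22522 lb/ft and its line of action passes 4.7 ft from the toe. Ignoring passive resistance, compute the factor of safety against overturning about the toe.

K_a = tan²(45° − 32.3°/2) = 0.3035.
P_a = ½K_aγH² = 0.5×0.3035×125.3×16.5² = 5176 lb/ft, acting at H/3 = 5.500 ft above the base.
Overturning moment M_o = P_a × H/3 = 5176 × 5.500 = 28470.
Resisting moment M_r = W × 4.7 = 22522 × 4.7 = 105900.
FS_overturning = M_r/M_o = 105900/28470 = 3.718.

3.72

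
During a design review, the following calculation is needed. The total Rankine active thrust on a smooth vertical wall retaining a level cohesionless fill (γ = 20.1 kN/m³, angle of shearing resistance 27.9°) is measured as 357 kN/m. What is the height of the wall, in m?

9.90 m

K_a = 0.3625. P_a = ½ K_a γ H² ⇒ H = √(2P_a/(K_a γ)).
H = √(2×357/(0.3625×20.1)) = 9.900 m.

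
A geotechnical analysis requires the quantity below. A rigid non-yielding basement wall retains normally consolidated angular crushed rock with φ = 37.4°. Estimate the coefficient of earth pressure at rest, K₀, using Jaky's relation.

0.393

K₀ = 1 − sin φ' = 1 − sin 37.4° = 0.3926.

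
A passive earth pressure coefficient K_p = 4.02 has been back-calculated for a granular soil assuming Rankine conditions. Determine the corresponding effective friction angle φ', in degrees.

37.0°

K_p = (1+sin φ)/(1−sin φ) ⇒ sin φ = (K_p − 1)/(K_p + 1) = 0.6016.
φ = arcsin(0.6016) = 36.98°.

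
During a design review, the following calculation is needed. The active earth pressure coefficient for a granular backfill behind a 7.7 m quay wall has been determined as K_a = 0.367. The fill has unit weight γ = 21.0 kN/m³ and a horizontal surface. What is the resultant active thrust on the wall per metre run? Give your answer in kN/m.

P = ½ K_a γ H² = 0.5 × 0.367 × 21.0 × 7.7² = 228.5 kN/m.

228 kN/m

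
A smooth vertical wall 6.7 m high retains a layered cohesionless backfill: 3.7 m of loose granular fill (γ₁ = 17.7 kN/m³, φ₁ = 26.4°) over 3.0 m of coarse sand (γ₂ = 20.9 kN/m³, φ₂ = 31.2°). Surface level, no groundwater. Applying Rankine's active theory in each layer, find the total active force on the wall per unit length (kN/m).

K_a1 = tan²(45°−26.4°/2) = 0.3844; K_a2 = tan²(45°−31.2°/2) = 0.3175.
Layer 1: σ at base = K_a1 γ₁ h₁ = 25.18 kPa; P₁ = ½×25.18×3.7 = 46.58.
Layer 2: σ_v at top = γ₁h₁ = 65.49; σ_h top = K_a2×65.49 = 20.79; σ_h base = K_a2×(65.49+20.9×3.0) = 40.70.
P₂ = ½(20.79+40.70)×3.0 = 92.24. Total P_a = 46.58+92.24 = 138.8 kN/m.

139 kN/m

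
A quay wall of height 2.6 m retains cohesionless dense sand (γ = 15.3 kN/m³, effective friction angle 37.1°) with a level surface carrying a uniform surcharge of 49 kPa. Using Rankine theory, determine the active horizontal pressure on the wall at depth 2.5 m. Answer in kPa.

21.6 kPa

K_a = (1 − sin φ)/(1 + sin φ) = 0.2475.
σ_v = γz + q = 15.3 × 2.5 + 49 = 87.25 kPa.
σ_h = K_a σ_v = 0.2475 × 87.25 = 21.59 kPa.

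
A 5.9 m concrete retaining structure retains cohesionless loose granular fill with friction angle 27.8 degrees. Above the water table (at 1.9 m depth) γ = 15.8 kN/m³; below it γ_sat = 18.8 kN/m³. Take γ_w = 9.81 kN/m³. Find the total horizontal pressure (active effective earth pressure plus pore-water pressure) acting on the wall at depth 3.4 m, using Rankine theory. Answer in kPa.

30.5 kPa

K_a = (1 − sin φ)/(1 + sin φ) = 0.3639.
γ' = 18.8 − 9.81 = 8.990 kN/m³.
Effective vertical stress at 3.4 m: σ'_v = 15.8×1.9 + 8.990×1.50 = 43.50 kPa.
σ'_h = K_a σ'_v = 0.3639 × 43.50 = 15.83 kPa; u = γ_w × 1.50 = 14.71 kPa.
Total σ_h = 15.83 + 14.71 = 30.55 kPa.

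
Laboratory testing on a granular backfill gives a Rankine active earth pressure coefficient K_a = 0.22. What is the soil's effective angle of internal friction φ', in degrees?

39.7°

K_a = tan²(45° − φ/2) ⇒ 45° − φ/2 = arctan(√0.22) = 25.13°.
φ = 2(45° − 25.13°) = 39.74°.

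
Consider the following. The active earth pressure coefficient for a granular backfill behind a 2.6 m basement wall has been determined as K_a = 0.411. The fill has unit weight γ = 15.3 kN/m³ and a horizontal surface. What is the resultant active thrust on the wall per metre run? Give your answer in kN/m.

P = ½ K_a γ H² = 0.5 × 0.411 × 15.3 × 2.6² = 21.25 kN/m.

21.3 kN/m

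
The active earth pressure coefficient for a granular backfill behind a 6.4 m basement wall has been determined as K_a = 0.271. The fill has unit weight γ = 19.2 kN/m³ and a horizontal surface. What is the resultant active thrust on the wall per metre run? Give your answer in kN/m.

107 kN/m

P = ½ K_a γ H² = 0.5 × 0.271 × 19.2 × 6.4² = 106.6 kN/m.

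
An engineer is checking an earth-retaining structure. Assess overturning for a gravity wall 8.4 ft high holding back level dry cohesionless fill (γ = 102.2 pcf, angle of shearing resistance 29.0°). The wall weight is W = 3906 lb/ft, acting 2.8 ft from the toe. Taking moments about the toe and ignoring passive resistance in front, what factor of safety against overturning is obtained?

K_a = tan²(45° − 29.0°/2) = 0.3470.
P_a = ½K_aγH² = 0.5×0.3470×102.2×8.4² = 1251 lb/ft, acting at H/3 = 2.800 ft above the base.
Overturning moment M_o = P_a × H/3 = 1251 × 2.800 = 3503.
Resisting moment M_r = W × 2.8 = 3906 × 2.8 = 10940.
FS_overturning = M_r/M_o = 10940/3503 = 3.122.

3.12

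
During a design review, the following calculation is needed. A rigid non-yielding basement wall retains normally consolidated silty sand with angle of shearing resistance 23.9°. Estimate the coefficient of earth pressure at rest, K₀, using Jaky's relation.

0.595

K₀ = 1 − sin φ' = 1 − sin 23.9° = 0.5949.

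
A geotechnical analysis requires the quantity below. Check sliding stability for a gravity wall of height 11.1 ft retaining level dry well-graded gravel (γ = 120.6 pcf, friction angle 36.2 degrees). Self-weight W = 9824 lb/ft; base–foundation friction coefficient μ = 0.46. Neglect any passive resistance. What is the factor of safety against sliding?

2.36

K_a = tan²(45° − 36.2°/2) = 0.2574.
P_a = ½K_aγH² = 0.5×0.2574×120.6×11.1² = 1912 lb/ft, acting at H/3 = 3.700 ft above the base.
FS_sliding = μW / P_a = 0.46×9824 / 1912 = 2.363.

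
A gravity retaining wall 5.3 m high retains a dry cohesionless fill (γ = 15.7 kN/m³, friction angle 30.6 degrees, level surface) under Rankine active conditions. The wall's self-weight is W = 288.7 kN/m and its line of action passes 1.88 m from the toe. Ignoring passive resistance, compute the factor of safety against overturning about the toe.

K_a = tan²(45° − 30.6°/2) = 0.3253.
P_a = ½K_aγH² = 0.5×0.3253×15.7×5.3² = 71.74 kN/m, acting at H/3 = 1.767 m above the base.
Overturning moment M_o = P_a × H/3 = 71.74 × 1.767 = 126.7.
Resisting moment M_r = W × 1.88 = 288.7 × 1.88 = 542.8.
FS_overturning = M_r/M_o = 542.8/126.7 = 4.282.

4.28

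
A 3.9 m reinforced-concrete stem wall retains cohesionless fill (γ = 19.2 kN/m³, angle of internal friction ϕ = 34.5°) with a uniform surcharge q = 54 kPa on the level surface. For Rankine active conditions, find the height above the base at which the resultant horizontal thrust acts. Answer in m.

1.68 m

K_a = 0.2768.
Triangular part P₁ = ½K_aγH² = 40.42 at H/3 = 1.300 m; rectangular part P₂ = K_a q H = 58.30 at H/2 = 1.950 m.
ȳ = (P₁·1.300 + P₂·1.950)/(P₁+P₂) = 1.684 m.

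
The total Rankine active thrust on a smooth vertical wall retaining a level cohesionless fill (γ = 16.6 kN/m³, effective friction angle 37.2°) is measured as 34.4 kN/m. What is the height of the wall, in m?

4.10 m

K_a = 0.2464. P_a = ½ K_a γ H² ⇒ H = √(2P_a/(K_a γ)).
H = √(2×34.4/(0.2464×16.6)) = 4.101 m.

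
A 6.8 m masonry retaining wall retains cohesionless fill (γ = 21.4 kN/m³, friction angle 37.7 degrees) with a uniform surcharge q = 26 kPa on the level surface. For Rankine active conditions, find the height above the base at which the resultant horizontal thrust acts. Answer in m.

2.57 m

K_a = 0.2411.
Triangular part P₁ = ½K_aγH² = 119.3 at H/3 = 2.267 m; rectangular part P₂ = K_a q H = 42.62 at H/2 = 3.400 m.
ȳ = (P₁·2.267 + P₂·3.400)/(P₁+P₂) = 2.565 m.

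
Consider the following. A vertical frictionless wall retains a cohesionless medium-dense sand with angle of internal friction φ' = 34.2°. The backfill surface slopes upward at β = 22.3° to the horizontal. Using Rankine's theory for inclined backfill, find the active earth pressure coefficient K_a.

K_a = cos β · (cos β − √(cos²β − cos²φ)) / (cos β + √(cos²β − cos²φ)).
cos β = 0.9252, cos φ = 0.8271, √(cos²β − cos²φ) = 0.4147.
K_a = 0.9252 × (0.9252 − 0.4147)/(0.9252 + 0.4147) = 0.3525.

0.353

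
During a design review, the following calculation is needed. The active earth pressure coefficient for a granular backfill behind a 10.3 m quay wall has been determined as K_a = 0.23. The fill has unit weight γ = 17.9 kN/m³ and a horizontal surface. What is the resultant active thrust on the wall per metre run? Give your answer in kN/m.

P = ½ K_a γ H² = 0.5 × 0.23 × 17.9 × 10.3² = 218.4 kN/m.

218 kN/m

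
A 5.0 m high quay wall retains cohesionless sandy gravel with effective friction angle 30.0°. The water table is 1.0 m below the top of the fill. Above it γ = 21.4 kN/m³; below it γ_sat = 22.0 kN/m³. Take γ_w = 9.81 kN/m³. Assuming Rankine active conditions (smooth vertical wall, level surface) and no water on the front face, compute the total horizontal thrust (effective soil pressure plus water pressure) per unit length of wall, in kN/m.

143 kN/m

K_a = tan²(45° − φ/2) = 0.3333.
γ' = 22.0 − 9.81 = 12.19 kN/m³. Depth below WT = 4.0 m.
σ'_h at WT = K_a γ d_w = 7.133 kPa; at base = 7.133 + K_a γ' × 4.0 = 23.39 kPa.
P₁ (0–1.0 m) = ½×7.133×1.0 = 3.567. P₂ (1.0–5.0 m) = ½(7.133+23.39)×4.0 = 61.04.
P_w = ½ γ_w h₂² = 0.5×9.81×4.0² = 78.48. Total = 3.567+61.04+78.48 = 143.1 kN/m.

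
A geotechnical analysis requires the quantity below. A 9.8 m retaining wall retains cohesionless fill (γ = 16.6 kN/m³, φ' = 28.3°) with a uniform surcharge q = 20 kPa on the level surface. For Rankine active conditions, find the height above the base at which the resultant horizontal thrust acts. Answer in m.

K_a = 0.3568.
Triangular part P₁ = ½K_aγH² = 284.4 at H/3 = 3.267 m; rectangular part P₂ = K_a q H = 69.93 at H/2 = 4.900 m.
ȳ = (P₁·3.267 + P₂·4.900)/(P₁+P₂) = 3.589 m.

3.59 m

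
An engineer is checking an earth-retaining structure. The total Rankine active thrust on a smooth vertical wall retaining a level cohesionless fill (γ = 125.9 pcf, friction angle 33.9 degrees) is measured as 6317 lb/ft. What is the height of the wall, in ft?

K_a = 0.2839. P_a = ½ K_a γ H² ⇒ H = √(2P_a/(K_a γ)).
H = √(2×6317/(0.2839×125.9)) = 18.80 ft.

18.8 ft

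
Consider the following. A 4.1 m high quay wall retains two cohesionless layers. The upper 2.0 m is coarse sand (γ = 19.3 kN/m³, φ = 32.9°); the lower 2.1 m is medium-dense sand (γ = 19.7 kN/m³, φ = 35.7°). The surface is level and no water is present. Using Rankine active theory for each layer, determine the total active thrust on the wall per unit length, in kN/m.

44.2 kN/m

K_a1 = tan²(45°−32.9°/2) = 0.2960; K_a2 = tan²(45°−35.7°/2) = 0.2630.
Layer 1: σ at base = K_a1 γ₁ h₁ = 11.43 kPa; P₁ = ½×11.43×2.0 = 11.43.
Layer 2: σ_v at top = γ₁h₁ = 38.60; σ_h top = K_a2×38.60 = 10.15; σ_h base = K_a2×(38.60+19.7×2.1) = 21.03.
P₂ = ½(10.15+21.03)×2.1 = 32.74. Total P_a = 11.43+32.74 = 44.17 kN/m.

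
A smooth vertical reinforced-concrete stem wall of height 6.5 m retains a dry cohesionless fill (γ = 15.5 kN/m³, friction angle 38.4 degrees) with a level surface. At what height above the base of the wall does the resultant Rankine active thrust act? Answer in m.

K_a = 0.2337.
The pressure distribution is triangular, so the resultant acts at H/3 above the base = 6.5/3 = 2.167 m.

2.17 m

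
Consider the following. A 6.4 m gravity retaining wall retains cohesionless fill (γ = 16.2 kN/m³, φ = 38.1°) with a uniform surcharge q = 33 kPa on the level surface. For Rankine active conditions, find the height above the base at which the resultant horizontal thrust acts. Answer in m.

K_a = 0.2368.
Triangular part P₁ = ½K_aγH² = 78.57 at H/3 = 2.133 m; rectangular part P₂ = K_a q H = 50.02 at H/2 = 3.200 m.
ȳ = (P₁·2.133 + P₂·3.200)/(P₁+P₂) = 2.548 m.

2.55 m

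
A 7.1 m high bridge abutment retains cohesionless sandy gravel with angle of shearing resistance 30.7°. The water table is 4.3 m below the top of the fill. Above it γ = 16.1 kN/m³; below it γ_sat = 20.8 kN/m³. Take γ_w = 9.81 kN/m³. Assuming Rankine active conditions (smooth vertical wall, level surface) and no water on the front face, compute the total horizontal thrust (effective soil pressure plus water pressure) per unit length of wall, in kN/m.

163 kN/m

K_a = tan²(45° − φ/2) = 0.3240.
γ' = 20.8 − 9.81 = 10.99 kN/m³. Depth below WT = 2.8 m.
σ'_h at WT = K_a γ d_w = 22.43 kPa; at base = 22.43 + K_a γ' × 2.8 = 32.40 kPa.
P₁ (0–4.3 m) = ½×22.43×4.3 = 48.23. P₂ (4.3–7.1 m) = ½(22.43+32.40)×2.8 = 76.77.
P_w = ½ γ_w h₂² = 0.5×9.81×2.8² = 38.46. Total = 48.23+76.77+38.46 = 163.5 kN/m.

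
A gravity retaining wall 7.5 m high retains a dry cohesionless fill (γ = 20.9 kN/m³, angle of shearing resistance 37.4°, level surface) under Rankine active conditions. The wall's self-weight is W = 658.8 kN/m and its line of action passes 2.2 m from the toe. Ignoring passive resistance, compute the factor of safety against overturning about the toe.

4.04

K_a = tan²(45° − 37.4°/2) = 0.2443.
P_a = ½K_aγH² = 0.5×0.2443×20.9×7.5² = 143.6 kN/m, acting at H/3 = 2.500 m above the base.
Overturning moment M_o = P_a × H/3 = 143.6 × 2.500 = 359.0.
Resisting moment M_r = W × 2.2 = 658.8 × 2.2 = 1449.
FS_overturning = M_r/M_o = 1449/359.0 = 4.038.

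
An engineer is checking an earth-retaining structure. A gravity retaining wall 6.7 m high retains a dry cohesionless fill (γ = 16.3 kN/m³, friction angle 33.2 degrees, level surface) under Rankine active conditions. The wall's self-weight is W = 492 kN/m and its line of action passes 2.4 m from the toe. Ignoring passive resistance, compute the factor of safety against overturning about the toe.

4.94

K_a = tan²(45° − 33.2°/2) = 0.2924.
P_a = ½K_aγH² = 0.5×0.2924×16.3×6.7² = 107.0 kN/m, acting at H/3 = 2.233 m above the base.
Overturning moment M_o = P_a × H/3 = 107.0 × 2.233 = 238.9.
Resisting moment M_r = W × 2.4 = 492 × 2.4 = 1181.
FS_overturning = M_r/M_o = 1181/238.9 = 4.943.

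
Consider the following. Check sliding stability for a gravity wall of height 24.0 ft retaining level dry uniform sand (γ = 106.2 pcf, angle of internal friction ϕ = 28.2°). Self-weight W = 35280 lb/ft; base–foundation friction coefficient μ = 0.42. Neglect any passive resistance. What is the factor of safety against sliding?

1.35

K_a = tan²(45° − 28.2°/2) = 0.3582.
P_a = ½K_aγH² = 0.5×0.3582×106.2×24.0² = 10960 lb/ft, acting at H/3 = 8.000 ft above the base.
FS_sliding = μW / P_a = 0.42×35280 / 10960 = 1.353.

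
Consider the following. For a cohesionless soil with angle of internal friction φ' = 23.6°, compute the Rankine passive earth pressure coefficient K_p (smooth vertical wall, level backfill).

2.34

K_p = (1 + sin φ)/(1 − sin φ) = tan²(45° + 23.6°/2) = 2.335.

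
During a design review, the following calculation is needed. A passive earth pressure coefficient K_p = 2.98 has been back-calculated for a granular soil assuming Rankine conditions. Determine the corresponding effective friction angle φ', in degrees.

29.8°

K_p = (1+sin φ)/(1−sin φ) ⇒ sin φ = (K_p − 1)/(K_p + 1) = 0.4975.
φ = arcsin(0.4975) = 29.83°.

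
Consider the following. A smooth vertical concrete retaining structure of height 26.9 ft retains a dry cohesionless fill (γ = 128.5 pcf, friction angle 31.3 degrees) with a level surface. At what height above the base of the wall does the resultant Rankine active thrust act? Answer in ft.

8.97 ft

K_a = 0.3162.
The pressure distribution is triangular, so the resultant acts at H/3 above the base = 26.9/3 = 8.967 ft.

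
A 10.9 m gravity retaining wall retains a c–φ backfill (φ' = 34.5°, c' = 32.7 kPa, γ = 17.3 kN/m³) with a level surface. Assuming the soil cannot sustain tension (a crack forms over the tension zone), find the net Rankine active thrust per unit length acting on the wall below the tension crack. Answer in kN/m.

K_a = 0.2768; √K_a = 0.5261.
Tension-crack depth z_c = 2c/(γ√K_a) = 2×32.7/(17.3×0.5261) = 7.185 m.
σ_a at base = K_a γ H − 2c√K_a = 0.2768×17.3×10.9 − 2×32.7×0.5261 = 17.79 kPa.
P_a = ½ × 17.79 × (H − z_c) = 0.5×17.79×3.715 = 33.04 kN/m.

33.0 kN/m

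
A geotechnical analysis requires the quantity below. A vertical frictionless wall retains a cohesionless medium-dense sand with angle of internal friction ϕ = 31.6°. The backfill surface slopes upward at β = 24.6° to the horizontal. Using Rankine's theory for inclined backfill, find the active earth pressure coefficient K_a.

K_a = cos β · (cos β − √(cos²β − cos²φ)) / (cos β + √(cos²β − cos²φ)).
cos β = 0.9092, cos φ = 0.8517, √(cos²β − cos²φ) = 0.3182.
K_a = 0.9092 × (0.9092 − 0.3182)/(0.9092 + 0.3182) = 0.4378.

0.438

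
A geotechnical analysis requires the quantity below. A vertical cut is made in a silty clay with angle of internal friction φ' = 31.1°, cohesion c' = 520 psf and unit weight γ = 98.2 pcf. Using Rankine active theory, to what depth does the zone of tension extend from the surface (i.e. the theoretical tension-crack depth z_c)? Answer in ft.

K_a = tan²(45° − 31.1°/2) = 0.3188; √K_a = 0.5646.
The active pressure is zero where K_a γ z = 2c√K_a, so z_c = 2c/(γ√K_a) = 2×520/(98.2×0.5646) = 18.76 ft.

18.8 ft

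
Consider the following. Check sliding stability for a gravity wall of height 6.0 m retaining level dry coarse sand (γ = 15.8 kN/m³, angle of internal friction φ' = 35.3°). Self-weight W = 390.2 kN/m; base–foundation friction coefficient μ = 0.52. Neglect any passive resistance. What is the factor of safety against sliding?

2.67

K_a = tan²(45° − 35.3°/2) = 0.2675.
P_a = ½K_aγH² = 0.5×0.2675×15.8×6.0² = 76.09 kN/m, acting at H/3 = 2.000 m above the base.
FS_sliding = μW / P_a = 0.52×390.2 / 76.09 = 2.667.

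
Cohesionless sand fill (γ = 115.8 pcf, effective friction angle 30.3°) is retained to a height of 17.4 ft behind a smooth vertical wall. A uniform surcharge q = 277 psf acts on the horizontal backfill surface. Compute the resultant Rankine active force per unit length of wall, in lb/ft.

K_a = tan²(45° − φ/2) = 0.3293.
Soil triangle: ½ K_a γ H² = 0.5×0.3293×115.8×17.4² = 5773 lb/ft.
Surcharge rectangle: K_a q H = 0.3293×277×17.4 = 1587 lb/ft.
Total = 5773 + 1587 = 7360 lb/ft.

7360 lb/ft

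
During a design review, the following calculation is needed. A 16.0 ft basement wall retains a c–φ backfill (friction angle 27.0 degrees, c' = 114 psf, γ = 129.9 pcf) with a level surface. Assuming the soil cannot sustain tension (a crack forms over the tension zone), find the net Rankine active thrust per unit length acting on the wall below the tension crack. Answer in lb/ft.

K_a = 0.3755; √K_a = 0.6128.
Tension-crack depth z_c = 2c/(γ√K_a) = 2×114/(129.9×0.6128) = 2.864 ft.
σ_a at base = K_a γ H − 2c√K_a = 0.3755×129.9×16.0 − 2×114×0.6128 = 640.8 psf.
P_a = ½ × 640.8 × (H − z_c) = 0.5×640.8×13.14 = 4209 lb/ft.

4210 lb/ft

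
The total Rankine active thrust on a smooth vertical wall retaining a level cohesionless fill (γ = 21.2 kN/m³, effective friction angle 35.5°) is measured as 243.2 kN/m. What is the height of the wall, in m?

K_a = 0.2653. P_a = ½ K_a γ H² ⇒ H = √(2P_a/(K_a γ)).
H = √(2×243.2/(0.2653×21.2)) = 9.300 m.

9.30 m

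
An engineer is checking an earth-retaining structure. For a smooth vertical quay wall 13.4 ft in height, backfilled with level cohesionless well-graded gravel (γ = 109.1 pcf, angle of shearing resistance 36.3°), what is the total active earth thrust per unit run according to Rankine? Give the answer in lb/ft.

K_a = tan²(45° − φ/2) = 0.2563.
P_a = ½ K_a γ H² = 0.5 × 0.2563 × 109.1 × 13.4² = 2510 lb/ft.

2510 lb/ft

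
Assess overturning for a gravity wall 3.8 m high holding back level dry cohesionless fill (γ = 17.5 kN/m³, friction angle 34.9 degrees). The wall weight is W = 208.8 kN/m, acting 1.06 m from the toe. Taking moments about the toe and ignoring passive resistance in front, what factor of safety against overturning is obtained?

5.08

K_a = tan²(45° − 34.9°/2) = 0.2721.
P_a = ½K_aγH² = 0.5×0.2721×17.5×3.8² = 34.39 kN/m, acting at H/3 = 1.267 m above the base.
Overturning moment M_o = P_a × H/3 = 34.39 × 1.267 = 43.56.
Resisting moment M_r = W × 1.06 = 208.8 × 1.06 = 221.3.
FS_overturning = M_r/M_o = 221.3/43.56 = 5.082.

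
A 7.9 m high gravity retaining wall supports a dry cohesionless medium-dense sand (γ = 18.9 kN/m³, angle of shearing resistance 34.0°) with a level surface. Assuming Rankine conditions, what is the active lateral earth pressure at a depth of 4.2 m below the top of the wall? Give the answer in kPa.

K_a = (1 − sin φ)/(1 + sin φ) = 0.2827.
σ_h = K_a γ z = 0.2827 × 18.9 × 4.2 = 22.44 kPa.

22.4 kPa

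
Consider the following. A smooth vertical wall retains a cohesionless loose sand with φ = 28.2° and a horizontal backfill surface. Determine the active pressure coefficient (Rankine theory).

0.358

K_a = tan²(45° − φ/2) = tan²(30.90°) = 0.3582.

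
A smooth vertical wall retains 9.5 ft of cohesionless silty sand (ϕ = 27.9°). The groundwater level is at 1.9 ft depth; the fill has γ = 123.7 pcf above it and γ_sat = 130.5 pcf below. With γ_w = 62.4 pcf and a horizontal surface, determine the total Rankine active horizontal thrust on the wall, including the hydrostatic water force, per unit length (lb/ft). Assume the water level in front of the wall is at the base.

K_a = tan²(45° − φ/2) = 0.3625.
γ' = 130.5 − 62.4 = 68.10 pcf. Depth below WT = 7.6 ft.
σ'_h at WT = K_a γ d_w = 85.19 psf; at base = 85.19 + K_a γ' × 7.6 = 272.8 psf.
P₁ (0–1.9 ft) = ½×85.19×1.9 = 80.93. P₂ (1.9–9.5 ft) = ½(85.19+272.8)×7.6 = 1360.
P_w = ½ γ_w h₂² = 0.5×62.4×7.6² = 1802. Total = 80.93+1360+1802 = 3243 lb/ft.

3240 lb/ft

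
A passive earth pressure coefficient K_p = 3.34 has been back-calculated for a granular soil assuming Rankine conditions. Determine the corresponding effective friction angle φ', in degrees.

32.6°

K_p = (1+sin φ)/(1−sin φ) ⇒ sin φ = (K_p − 1)/(K_p + 1) = 0.5392.
φ = arcsin(0.5392) = 32.63°.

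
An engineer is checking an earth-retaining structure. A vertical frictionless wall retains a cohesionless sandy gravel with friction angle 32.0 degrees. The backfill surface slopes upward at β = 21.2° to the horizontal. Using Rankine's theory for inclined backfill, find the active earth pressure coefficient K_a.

0.385

K_a = cos β · (cos β − √(cos²β − cos²φ)) / (cos β + √(cos²β − cos²φ)).
cos β = 0.9323, cos φ = 0.8480, √(cos²β − cos²φ) = 0.3874.
K_a = 0.9323 × (0.9323 − 0.3874)/(0.9323 + 0.3874) = 0.3850.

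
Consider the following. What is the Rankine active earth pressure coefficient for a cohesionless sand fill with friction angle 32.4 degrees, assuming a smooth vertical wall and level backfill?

0.302

K_a = tan²(45° − φ/2) = tan²(28.80°) = 0.3022.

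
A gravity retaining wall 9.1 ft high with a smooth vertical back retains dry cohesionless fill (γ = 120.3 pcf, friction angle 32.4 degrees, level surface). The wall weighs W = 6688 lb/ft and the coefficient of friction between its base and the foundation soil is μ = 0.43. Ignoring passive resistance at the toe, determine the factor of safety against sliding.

1.91

K_a = tan²(45° − 32.4°/2) = 0.3022.
P_a = ½K_aγH² = 0.5×0.3022×120.3×9.1² = 1505 lb/ft, acting at H/3 = 3.033 ft above the base.
FS_sliding = μW / P_a = 0.43×6688 / 1505 = 1.910.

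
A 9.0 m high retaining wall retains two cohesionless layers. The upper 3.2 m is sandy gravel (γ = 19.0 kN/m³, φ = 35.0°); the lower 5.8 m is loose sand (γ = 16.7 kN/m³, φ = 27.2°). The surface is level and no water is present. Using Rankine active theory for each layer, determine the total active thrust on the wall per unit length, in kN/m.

262 kN/m

K_a1 = tan²(45°−35.0°/2) = 0.2710; K_a2 = tan²(45°−27.2°/2) = 0.3726.
Layer 1: σ at base = K_a1 γ₁ h₁ = 16.48 kPa; P₁ = ½×16.48×3.2 = 26.36.
Layer 2: σ_v at top = γ₁h₁ = 60.80; σ_h top = K_a2×60.80 = 22.65; σ_h base = K_a2×(60.80+16.7×5.8) = 58.74.
P₂ = ½(22.65+58.74)×5.8 = 236.0. Total P_a = 26.36+236.0 = 262.4 kN/m.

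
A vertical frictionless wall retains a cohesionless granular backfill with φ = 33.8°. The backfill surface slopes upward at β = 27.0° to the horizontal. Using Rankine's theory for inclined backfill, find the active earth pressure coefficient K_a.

K_a = cos β · (cos β − √(cos²β − cos²φ)) / (cos β + √(cos²β − cos²φ)).
cos β = 0.8910, cos φ = 0.8310, √(cos²β − cos²φ) = 0.3215.
K_a = 0.8910 × (0.8910 − 0.3215)/(0.8910 + 0.3215) = 0.4185.

0.419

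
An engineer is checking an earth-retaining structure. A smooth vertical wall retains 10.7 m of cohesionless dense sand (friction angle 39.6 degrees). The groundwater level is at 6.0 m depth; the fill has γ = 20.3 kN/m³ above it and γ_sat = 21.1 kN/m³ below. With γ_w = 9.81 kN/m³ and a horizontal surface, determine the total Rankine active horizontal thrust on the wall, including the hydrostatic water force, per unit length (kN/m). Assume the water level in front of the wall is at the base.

344 kN/m

K_a = tan²(45° − φ/2) = 0.2214.
γ' = 21.1 − 9.81 = 11.29 kN/m³. Depth below WT = 4.7 m.
σ'_h at WT = K_a γ d_w = 26.97 kPa; at base = 26.97 + K_a γ' × 4.7 = 38.72 kPa.
P₁ (0–6.0 m) = ½×26.97×6.0 = 80.91. P₂ (6.0–10.7 m) = ½(26.97+38.72)×4.7 = 154.4.
P_w = ½ γ_w h₂² = 0.5×9.81×4.7² = 108.4. Total = 80.91+154.4+108.4 = 343.6 kN/m.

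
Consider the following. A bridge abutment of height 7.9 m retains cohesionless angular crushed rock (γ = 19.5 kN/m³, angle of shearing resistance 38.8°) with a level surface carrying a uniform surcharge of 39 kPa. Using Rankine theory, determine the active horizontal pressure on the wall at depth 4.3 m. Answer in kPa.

28.2 kPa

K_a = (1 − sin φ)/(1 + sin φ) = 0.2296.
σ_v = γz + q = 19.5 × 4.3 + 39 = 122.8 kPa.
σ_h = K_a σ_v = 0.2296 × 122.8 = 28.20 kPa.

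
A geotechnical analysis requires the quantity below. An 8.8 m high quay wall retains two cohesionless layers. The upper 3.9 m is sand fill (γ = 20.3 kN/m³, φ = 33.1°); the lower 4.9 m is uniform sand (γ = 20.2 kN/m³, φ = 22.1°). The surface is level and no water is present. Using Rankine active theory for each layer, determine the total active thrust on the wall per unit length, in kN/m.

331 kN/m

K_a1 = tan²(45°−33.1°/2) = 0.2936; K_a2 = tan²(45°−22.1°/2) = 0.4533.
Layer 1: σ at base = K_a1 γ₁ h₁ = 23.24 kPa; P₁ = ½×23.24×3.9 = 45.32.
Layer 2: σ_v at top = γ₁h₁ = 79.17; σ_h top = K_a2×79.17 = 35.88; σ_h base = K_a2×(79.17+20.2×4.9) = 80.75.
P₂ = ½(35.88+80.75)×4.9 = 285.7. Total P_a = 45.32+285.7 = 331.1 kN/m.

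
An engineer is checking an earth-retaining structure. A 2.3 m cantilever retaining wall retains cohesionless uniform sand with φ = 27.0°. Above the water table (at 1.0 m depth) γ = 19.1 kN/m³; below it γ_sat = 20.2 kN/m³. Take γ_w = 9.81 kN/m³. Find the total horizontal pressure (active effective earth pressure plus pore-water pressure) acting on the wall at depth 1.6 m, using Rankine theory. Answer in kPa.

K_a = (1 − sin φ)/(1 + sin φ) = 0.3755.
γ' = 20.2 − 9.81 = 10.39 kN/m³.
Effective vertical stress at 1.6 m: σ'_v = 19.1×1.0 + 10.39×0.600 = 25.33 kPa.
σ'_h = K_a σ'_v = 0.3755 × 25.33 = 9.514 kPa; u = γ_w × 0.600 = 5.886 kPa.
Total σ_h = 9.514 + 5.886 = 15.40 kPa.

15.4 kPa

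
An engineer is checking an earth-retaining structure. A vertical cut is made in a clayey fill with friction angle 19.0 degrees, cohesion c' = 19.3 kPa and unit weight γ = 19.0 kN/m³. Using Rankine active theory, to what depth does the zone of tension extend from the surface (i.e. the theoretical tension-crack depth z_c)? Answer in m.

K_a = tan²(45° − 19.0°/2) = 0.5088; √K_a = 0.7133.
The active pressure is zero where K_a γ z = 2c√K_a, so z_c = 2c/(γ√K_a) = 2×19.3/(19.0×0.7133) = 2.848 m.

2.85 m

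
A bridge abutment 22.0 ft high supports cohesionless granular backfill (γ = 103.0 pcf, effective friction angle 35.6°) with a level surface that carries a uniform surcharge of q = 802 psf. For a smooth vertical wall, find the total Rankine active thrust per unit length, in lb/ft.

K_a = tan²(45° − φ/2) = 0.2641.
Soil triangle: ½ K_a γ H² = 0.5×0.2641×103.0×22.0² = 6584 lb/ft.
Surcharge rectangle: K_a q H = 0.2641×802×22.0 = 4660 lb/ft.
Total = 6584 + 4660 = 11240 lb/ft.

11200 lb/ft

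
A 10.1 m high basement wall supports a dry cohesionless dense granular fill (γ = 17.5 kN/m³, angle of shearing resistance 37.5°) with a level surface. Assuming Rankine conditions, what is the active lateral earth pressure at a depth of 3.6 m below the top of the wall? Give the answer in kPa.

15.3 kPa

K_a = (1 − sin φ)/(1 + sin φ) = 0.2432.
σ_h = K_a γ z = 0.2432 × 17.5 × 3.6 = 15.32 kPa.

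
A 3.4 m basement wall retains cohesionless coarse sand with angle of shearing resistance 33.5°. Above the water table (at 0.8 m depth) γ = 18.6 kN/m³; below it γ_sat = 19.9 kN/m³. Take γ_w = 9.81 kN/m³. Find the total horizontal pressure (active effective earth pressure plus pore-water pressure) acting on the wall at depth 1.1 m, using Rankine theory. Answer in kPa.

K_a = (1 − sin φ)/(1 + sin φ) = 0.2887.
γ' = 19.9 − 9.81 = 10.09 kN/m³.
Effective vertical stress at 1.1 m: σ'_v = 18.6×0.8 + 10.09×0.300 = 17.91 kPa.
σ'_h = K_a σ'_v = 0.2887 × 17.91 = 5.170 kPa; u = γ_w × 0.300 = 2.943 kPa.
Total σ_h = 5.170 + 2.943 = 8.113 kPa.

8.11 kPa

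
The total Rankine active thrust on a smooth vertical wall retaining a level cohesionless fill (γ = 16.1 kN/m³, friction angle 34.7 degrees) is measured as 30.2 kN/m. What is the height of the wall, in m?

3.70 m

K_a = 0.2745. P_a = ½ K_a γ H² ⇒ H = √(2P_a/(K_a γ)).
H = √(2×30.2/(0.2745×16.1)) = 3.697 m.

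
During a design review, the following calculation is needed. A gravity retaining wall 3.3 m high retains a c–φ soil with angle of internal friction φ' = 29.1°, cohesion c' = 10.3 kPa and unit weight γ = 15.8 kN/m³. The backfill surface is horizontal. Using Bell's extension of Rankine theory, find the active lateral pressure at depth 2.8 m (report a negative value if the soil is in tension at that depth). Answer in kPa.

K_a = (1 − sin φ)/(1 + sin φ) = 0.3456.
σ_a = K_a γ z − 2c√K_a = 0.3456×15.8×2.8 − 2×10.3×0.5879 = 3.179 kPa.

3.18 kPa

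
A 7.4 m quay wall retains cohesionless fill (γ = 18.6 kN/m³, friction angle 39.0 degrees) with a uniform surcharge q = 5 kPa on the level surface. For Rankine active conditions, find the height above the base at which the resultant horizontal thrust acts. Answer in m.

2.55 m

K_a = 0.2275.
Triangular part P₁ = ½K_aγH² = 115.9 at H/3 = 2.467 m; rectangular part P₂ = K_a q H = 8.418 at H/2 = 3.700 m.
ȳ = (P₁·2.467 + P₂·3.700)/(P₁+P₂) = 2.550 m.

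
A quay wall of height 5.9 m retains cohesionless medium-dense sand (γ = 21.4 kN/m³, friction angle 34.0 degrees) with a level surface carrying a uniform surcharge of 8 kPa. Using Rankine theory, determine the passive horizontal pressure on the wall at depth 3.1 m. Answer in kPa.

K_p = (1 + sin φ)/(1 − sin φ) = 3.537.
σ_v = γz + q = 21.4 × 3.1 + 8 = 74.34 kPa.
σ_h = K_p σ_v = 3.537 × 74.34 = 263.0 kPa.

263 kPa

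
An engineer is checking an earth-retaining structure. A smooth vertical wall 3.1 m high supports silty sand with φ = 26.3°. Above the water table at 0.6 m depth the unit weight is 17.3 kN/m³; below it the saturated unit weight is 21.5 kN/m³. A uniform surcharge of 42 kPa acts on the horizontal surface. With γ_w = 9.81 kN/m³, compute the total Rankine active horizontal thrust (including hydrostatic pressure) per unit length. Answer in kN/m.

K_a = tan²(45° − φ/2) = 0.3859.
γ' = 21.5 − 9.81 = 11.69 kN/m³. h₂ = H − d_w = 2.5 m.
σ'_h: at surface K_a·q = 16.21; at WT K_a(q+γd_w) = 20.22; at base K_a(q+γd_w+γ'h₂) = 31.49 kPa.
P₁ = ½(16.21+20.22)×0.6 = 10.93; P₂ = ½(20.22+31.49)×2.5 = 64.64; P_w = ½γ_w h₂² = 30.66.
Total = 10.93+64.64+30.66 = 106.2 kN/m.

106 kN/m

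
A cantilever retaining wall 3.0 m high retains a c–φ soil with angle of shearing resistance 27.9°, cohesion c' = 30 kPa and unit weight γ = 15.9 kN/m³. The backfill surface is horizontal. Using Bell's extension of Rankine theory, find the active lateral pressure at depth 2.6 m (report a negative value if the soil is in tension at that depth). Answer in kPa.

K_a = (1 − sin φ)/(1 + sin φ) = 0.3625.
σ_a = K_a γ z − 2c√K_a = 0.3625×15.9×2.6 − 2×30×0.6020 = -21.14 kPa.

-21.1 kPa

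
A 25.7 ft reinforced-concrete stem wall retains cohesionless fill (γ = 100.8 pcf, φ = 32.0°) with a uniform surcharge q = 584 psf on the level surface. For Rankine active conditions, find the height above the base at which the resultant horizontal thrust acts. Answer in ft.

K_a = 0.3073.
Triangular part P₁ = ½K_aγH² = 10230 at H/3 = 8.567 ft; rectangular part P₂ = K_a q H = 4612 at H/2 = 12.85 ft.
ȳ = (P₁·8.567 + P₂·12.85)/(P₁+P₂) = 9.898 ft.

9.90 ft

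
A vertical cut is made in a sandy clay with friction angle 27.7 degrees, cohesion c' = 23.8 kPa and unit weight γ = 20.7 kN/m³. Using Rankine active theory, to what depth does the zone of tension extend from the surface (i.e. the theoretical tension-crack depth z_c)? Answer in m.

3.80 m

K_a = tan²(45° − 27.7°/2) = 0.3653; √K_a = 0.6044.
The active pressure is zero where K_a γ z = 2c√K_a, so z_c = 2c/(γ√K_a) = 2×23.8/(20.7×0.6044) = 3.804 m.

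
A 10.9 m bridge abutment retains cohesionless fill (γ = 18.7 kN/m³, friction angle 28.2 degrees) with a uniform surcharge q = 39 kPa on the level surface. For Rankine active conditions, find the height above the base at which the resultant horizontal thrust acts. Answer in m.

4.14 m

K_a = 0.3582.
Triangular part P₁ = ½K_aγH² = 397.9 at H/3 = 3.633 m; rectangular part P₂ = K_a q H = 152.3 at H/2 = 5.450 m.
ȳ = (P₁·3.633 + P₂·5.450)/(P₁+P₂) = 4.136 m.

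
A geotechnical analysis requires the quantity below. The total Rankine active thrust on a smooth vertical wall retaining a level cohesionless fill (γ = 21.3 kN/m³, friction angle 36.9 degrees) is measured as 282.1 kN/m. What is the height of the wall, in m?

K_a = 0.2497. P_a = ½ K_a γ H² ⇒ H = √(2P_a/(K_a γ)).
H = √(2×282.1/(0.2497×21.3)) = 10.30 m.

10.3 m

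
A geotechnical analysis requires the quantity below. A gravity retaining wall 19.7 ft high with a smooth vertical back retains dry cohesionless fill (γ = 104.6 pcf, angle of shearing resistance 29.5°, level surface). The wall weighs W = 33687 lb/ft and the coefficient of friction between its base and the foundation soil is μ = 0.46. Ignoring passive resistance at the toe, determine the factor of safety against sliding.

2.24

K_a = tan²(45° − 29.5°/2) = 0.3401.
P_a = ½K_aγH² = 0.5×0.3401×104.6×19.7² = 6903 lb/ft, acting at H/3 = 6.567 ft above the base.
FS_sliding = μW / P_a = 0.46×33687 / 6903 = 2.245.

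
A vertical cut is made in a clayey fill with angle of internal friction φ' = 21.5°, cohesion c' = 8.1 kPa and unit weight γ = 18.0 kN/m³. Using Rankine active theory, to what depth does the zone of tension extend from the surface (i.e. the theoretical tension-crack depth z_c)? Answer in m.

K_a = tan²(45° − 21.5°/2) = 0.4636; √K_a = 0.6809.
The active pressure is zero where K_a γ z = 2c√K_a, so z_c = 2c/(γ√K_a) = 2×8.1/(18.0×0.6809) = 1.322 m.

1.32 m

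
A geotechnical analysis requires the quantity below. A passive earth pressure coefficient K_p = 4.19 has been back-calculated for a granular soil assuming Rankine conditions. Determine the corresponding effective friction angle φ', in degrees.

37.9°

K_p = (1+sin φ)/(1−sin φ) ⇒ sin φ = (K_p − 1)/(K_p + 1) = 0.6146.
φ = arcsin(0.6146) = 37.93°.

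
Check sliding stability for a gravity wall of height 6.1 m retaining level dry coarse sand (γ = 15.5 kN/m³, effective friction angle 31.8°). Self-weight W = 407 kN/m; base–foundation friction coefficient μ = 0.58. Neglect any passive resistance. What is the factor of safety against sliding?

2.64

K_a = tan²(45° − 31.8°/2) = 0.3098.
P_a = ½K_aγH² = 0.5×0.3098×15.5×6.1² = 89.34 kN/m, acting at H/3 = 2.033 m above the base.
FS_sliding = μW / P_a = 0.58×407 / 89.34 = 2.642.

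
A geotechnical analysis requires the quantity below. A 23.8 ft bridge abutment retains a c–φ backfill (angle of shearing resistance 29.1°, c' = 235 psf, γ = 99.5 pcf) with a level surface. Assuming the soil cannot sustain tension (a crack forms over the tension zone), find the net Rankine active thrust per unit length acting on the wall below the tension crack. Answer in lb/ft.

K_a = 0.3456; √K_a = 0.5879.
Tension-crack depth z_c = 2c/(γ√K_a) = 2×235/(99.5×0.5879) = 8.035 ft.
σ_a at base = K_a γ H − 2c√K_a = 0.3456×99.5×23.8 − 2×235×0.5879 = 542.1 psf.
P_a = ½ × 542.1 × (H − z_c) = 0.5×542.1×15.76 = 4273 lb/ft.

4270 lb/ft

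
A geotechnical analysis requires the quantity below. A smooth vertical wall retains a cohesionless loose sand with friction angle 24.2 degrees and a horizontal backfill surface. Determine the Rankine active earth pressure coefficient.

0.419

K_a = tan²(45° − φ/2) = tan²(32.90°) = 0.4185.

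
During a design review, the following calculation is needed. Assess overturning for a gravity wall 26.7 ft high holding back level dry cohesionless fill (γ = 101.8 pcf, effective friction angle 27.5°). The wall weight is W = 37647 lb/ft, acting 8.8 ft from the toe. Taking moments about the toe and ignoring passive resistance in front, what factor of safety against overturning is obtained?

2.79

K_a = tan²(45° − 27.5°/2) = 0.3682.
P_a = ½K_aγH² = 0.5×0.3682×101.8×26.7² = 13360 lb/ft, acting at H/3 = 8.900 ft above the base.
Overturning moment M_o = P_a × H/3 = 13360 × 8.900 = 118900.
Resisting moment M_r = W × 8.8 = 37647 × 8.8 = 331300.
FS_overturning = M_r/M_o = 331300/118900 = 2.786.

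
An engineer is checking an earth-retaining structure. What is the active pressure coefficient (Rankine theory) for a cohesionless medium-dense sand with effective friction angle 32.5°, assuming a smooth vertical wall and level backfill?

K_a = tan²(45° − φ/2) = tan²(28.75°) = 0.3010.

0.301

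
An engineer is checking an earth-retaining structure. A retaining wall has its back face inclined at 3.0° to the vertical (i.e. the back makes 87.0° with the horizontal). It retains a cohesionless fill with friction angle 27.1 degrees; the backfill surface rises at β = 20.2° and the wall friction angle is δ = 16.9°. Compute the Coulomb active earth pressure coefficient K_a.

0.522

K_a = sin²(α+φ) / [sin²α · sin(α−δ) · (1 + √{sin(φ+δ)sin(φ−β) / (sin(α−δ)sin(α+β))})²].
With α = 87.0°, φ = 27.1°, δ = 16.9°, β = 20.2°: K_a = 0.5219.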